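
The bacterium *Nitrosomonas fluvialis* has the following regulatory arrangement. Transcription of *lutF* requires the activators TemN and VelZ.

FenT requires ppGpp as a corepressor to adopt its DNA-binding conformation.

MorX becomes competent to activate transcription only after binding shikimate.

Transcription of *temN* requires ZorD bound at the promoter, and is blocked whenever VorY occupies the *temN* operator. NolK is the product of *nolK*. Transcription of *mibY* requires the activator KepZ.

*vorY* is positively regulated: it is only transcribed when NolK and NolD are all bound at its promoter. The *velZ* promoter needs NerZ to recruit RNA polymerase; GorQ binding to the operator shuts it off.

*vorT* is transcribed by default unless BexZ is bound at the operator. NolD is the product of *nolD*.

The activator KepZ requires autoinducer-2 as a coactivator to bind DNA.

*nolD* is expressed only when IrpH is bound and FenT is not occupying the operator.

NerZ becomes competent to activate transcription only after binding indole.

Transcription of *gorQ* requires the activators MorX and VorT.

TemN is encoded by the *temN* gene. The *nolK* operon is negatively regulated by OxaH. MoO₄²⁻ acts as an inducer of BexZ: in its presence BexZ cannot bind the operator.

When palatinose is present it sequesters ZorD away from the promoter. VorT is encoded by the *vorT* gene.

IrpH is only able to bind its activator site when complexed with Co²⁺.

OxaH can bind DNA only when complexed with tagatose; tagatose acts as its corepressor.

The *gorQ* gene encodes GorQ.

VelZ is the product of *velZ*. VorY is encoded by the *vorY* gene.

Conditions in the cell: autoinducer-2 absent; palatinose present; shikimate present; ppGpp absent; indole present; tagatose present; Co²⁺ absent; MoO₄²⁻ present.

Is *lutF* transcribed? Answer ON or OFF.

OFF

Tagatose is present, so OxaH is active.
With repressor OxaH bound, *nolK* is not transcribed.
So NolK is not produced.
Co²⁺ is absent, so IrpH is inactive.
ppGpp is absent, so FenT is inactive.
Required activator IrpH is absent, so *nolD* is not transcribed.
So NolD is not produced.
Required activator NolK is absent, so *vorY* is not transcribed.
So VorY is not produced.
Palatinose is present, so ZorD is inactive.
Required activator ZorD is absent, so *temN* is not transcribed.
So TemN is not produced.
Shikimate is present, so MorX is active.
MoO₄²⁻ is present, so BexZ is inactive.
With no repressor bound, *vorT* is transcribed.
So VorT is produced and active.
No repressor is bound and MorX and VorT are active, so *gorQ* is transcribed.
So GorQ is produced and active.
Indole is present, so NerZ is active.
With repressor GorQ bound, *velZ* is not transcribed.
So VelZ is not produced.
Required activator TemN is absent, so *lutF* is not transcribed.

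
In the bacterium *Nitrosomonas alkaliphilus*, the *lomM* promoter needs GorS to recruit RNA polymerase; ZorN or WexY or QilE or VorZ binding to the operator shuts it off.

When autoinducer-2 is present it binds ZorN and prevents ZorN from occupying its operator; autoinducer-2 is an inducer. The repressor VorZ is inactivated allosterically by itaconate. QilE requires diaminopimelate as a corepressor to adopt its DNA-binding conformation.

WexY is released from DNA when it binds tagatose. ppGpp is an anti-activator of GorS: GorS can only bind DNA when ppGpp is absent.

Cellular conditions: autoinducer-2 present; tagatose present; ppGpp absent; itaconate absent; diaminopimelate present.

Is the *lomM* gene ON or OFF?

OFF

Autoinducer-2 is present, so ZorN is inactive.
Tagatose is present, so WexY is inactive.
Diaminopimelate is present, so QilE is active.
Itaconate is absent, so VorZ is active.
ppGpp is absent, so GorS is active.
With repressor QilE bound, *lomM* is not transcribed.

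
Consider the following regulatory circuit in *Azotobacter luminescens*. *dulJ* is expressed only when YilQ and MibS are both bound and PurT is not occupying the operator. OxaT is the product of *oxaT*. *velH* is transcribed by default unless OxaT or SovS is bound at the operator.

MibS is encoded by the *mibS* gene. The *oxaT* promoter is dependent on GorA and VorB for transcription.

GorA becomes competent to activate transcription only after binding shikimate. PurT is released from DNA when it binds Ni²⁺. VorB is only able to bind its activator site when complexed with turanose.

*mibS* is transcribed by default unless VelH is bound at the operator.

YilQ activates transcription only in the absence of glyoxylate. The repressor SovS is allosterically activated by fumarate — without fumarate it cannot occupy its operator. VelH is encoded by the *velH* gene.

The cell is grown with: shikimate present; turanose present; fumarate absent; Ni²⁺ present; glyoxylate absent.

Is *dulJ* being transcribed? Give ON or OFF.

Glyoxylate is absent, so YilQ is active.
Shikimate is present, so GorA is active.
Turanose is present, so VorB is active.
No repressor is bound and GorA and VorB are active, so *oxaT* is transcribed.
So OxaT is produced and active.
Fumarate is absent, so SovS is inactive.
With repressor OxaT bound, *velH* is not transcribed.
So VelH is not produced.
With no repressor bound, *mibS* is transcribed.
So MibS is produced and active.
Ni²⁺ is present, so PurT is inactive.
No repressor is bound and YilQ and MibS are active, so *dulJ* is transcribed.

ON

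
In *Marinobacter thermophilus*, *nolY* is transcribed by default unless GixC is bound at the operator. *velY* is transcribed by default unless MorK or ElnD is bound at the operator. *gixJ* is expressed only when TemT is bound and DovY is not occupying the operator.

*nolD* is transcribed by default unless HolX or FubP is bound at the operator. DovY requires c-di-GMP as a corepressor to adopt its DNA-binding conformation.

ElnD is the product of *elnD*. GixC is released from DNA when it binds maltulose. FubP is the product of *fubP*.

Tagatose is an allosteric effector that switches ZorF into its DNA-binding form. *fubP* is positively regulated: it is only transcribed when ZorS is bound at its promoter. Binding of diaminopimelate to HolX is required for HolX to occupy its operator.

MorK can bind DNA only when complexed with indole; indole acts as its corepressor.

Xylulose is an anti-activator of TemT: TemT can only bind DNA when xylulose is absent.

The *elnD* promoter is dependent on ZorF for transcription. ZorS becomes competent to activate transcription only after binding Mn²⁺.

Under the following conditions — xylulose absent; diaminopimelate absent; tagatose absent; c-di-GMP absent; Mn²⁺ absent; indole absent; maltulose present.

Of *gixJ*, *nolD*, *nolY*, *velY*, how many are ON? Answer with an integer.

Xylulose is absent, so TemT is active.
c-di-GMP is absent, so DovY is inactive.
No repressor is bound and TemT is active, so *gixJ* is transcribed.
→ *gixJ* is ON.
Diaminopimelate is absent, so HolX is inactive.
Mn²⁺ is absent, so ZorS is inactive.
Required activator ZorS is absent, so *fubP* is not transcribed.
So FubP is not produced.
With no repressor bound, *nolD* is transcribed.
→ *nolD* is ON.
Maltulose is present, so GixC is inactive.
With no repressor bound, *nolY* is transcribed.
→ *nolY* is ON.
Indole is absent, so MorK is inactive.
Tagatose is absent, so ZorF is inactive.
Required activator ZorF is absent, so *elnD* is not transcribed.
So ElnD is not produced.
With no repressor bound, *velY* is transcribed.
→ *velY* is ON.
4 of the 4 genes are transcribed.

4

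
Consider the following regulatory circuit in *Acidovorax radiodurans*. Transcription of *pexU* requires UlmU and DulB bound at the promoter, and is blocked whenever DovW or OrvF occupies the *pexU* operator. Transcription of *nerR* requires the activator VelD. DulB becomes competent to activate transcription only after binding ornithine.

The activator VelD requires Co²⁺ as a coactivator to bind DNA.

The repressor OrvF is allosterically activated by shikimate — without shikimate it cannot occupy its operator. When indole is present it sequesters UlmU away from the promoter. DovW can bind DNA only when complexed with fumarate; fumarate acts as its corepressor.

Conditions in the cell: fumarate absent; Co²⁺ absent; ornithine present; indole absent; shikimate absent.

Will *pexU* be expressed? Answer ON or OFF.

ON

Fumarate is absent, so DovW is inactive.
Indole is absent, so UlmU is active.
Ornithine is present, so DulB is active.
Shikimate is absent, so OrvF is inactive.
No repressor is bound and UlmU and DulB are active, so *pexU* is transcribed.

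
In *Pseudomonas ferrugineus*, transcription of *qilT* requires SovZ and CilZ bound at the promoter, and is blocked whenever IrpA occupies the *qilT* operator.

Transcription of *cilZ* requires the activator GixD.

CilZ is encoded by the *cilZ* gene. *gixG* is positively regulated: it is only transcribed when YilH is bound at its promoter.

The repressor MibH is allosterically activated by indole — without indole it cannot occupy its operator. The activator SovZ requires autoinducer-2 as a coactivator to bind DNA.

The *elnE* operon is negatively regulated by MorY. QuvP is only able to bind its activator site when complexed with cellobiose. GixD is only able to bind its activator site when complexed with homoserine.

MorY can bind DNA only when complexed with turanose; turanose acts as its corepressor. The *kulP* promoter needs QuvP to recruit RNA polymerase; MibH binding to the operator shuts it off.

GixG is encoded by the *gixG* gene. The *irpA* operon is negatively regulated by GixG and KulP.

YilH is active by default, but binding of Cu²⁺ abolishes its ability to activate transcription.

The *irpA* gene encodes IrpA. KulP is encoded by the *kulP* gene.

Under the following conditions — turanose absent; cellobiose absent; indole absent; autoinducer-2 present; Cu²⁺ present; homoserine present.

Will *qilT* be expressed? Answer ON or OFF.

Autoinducer-2 is present, so SovZ is active.
Cu²⁺ is present, so YilH is inactive.
Required activator YilH is absent, so *gixG* is not transcribed.
So GixG is not produced.
Indole is absent, so MibH is inactive.
Cellobiose is absent, so QuvP is inactive.
Required activator QuvP is absent, so *kulP* is not transcribed.
So KulP is not produced.
With no repressor bound, *irpA* is transcribed.
So IrpA is produced and active.
Homoserine is present, so GixD is active.
No repressor is bound and GixD is active, so *cilZ* is transcribed.
So CilZ is produced and active.
With repressor IrpA bound, *qilT* is not transcribed.

OFF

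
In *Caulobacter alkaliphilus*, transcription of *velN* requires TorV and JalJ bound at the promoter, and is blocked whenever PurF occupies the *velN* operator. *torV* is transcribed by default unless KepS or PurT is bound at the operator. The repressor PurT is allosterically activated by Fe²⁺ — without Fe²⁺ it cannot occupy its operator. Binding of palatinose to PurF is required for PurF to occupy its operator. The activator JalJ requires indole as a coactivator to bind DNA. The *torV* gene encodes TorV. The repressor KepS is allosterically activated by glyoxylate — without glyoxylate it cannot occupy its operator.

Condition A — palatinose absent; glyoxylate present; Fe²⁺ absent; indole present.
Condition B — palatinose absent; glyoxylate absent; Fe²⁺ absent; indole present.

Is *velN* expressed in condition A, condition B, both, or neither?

B only

Condition A:
Palatinose is absent, so PurF is inactive.
Glyoxylate is present, so KepS is active.
Fe²⁺ is absent, so PurT is inactive.
With repressor KepS bound, *torV* is not transcribed.
So TorV is not produced.
Indole is present, so JalJ is active.
Required activator TorV is absent, so *velN* is not transcribed.
→ *velN* is OFF in A.
Condition B:
Palatinose is absent, so PurF is inactive.
Glyoxylate is absent, so KepS is inactive.
Fe²⁺ is absent, so PurT is inactive.
With no repressor bound, *torV* is transcribed.
So TorV is produced and active.
Indole is present, so JalJ is active.
No repressor is bound and TorV and JalJ are active, so *velN* is transcribed.
→ *velN* is ON in B.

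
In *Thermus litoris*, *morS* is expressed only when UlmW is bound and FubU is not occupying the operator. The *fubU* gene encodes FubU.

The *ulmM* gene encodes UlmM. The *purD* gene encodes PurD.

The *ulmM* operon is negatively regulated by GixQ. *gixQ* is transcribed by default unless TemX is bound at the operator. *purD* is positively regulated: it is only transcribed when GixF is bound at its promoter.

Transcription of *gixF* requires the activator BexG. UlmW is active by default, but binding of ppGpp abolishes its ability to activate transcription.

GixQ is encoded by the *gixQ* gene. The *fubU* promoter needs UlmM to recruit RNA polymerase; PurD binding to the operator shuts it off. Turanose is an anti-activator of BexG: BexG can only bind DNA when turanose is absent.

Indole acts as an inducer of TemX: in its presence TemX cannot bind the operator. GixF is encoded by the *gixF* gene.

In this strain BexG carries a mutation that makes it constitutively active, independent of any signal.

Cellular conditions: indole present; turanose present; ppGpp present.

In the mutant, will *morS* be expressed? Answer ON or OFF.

ppGpp is present, so UlmW is inactive.
BexG is constitutively active in this strain.
No repressor is bound and BexG is active, so *gixF* is transcribed.
So GixF is produced and active.
No repressor is bound and GixF is active, so *purD* is transcribed.
So PurD is produced and active.
Indole is present, so TemX is inactive.
With no repressor bound, *gixQ* is transcribed.
So GixQ is produced and active.
With repressor GixQ bound, *ulmM* is not transcribed.
So UlmM is not produced.
With repressor PurD bound, *fubU* is not transcribed.
So FubU is not produced.
Required activator UlmW is absent, so *morS* is not transcribed.

OFF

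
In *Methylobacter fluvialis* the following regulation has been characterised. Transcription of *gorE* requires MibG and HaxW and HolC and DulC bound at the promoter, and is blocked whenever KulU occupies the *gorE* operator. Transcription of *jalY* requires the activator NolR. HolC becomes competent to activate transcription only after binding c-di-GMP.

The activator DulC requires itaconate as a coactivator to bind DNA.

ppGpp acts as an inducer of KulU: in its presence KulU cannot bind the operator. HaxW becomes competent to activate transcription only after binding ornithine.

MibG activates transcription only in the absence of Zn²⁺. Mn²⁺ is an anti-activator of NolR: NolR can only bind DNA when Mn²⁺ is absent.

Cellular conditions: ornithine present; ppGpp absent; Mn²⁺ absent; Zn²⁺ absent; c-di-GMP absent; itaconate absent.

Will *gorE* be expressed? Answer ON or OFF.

ppGpp is absent, so KulU is active.
Zn²⁺ is absent, so MibG is active.
Ornithine is present, so HaxW is active.
c-di-GMP is absent, so HolC is inactive.
Itaconate is absent, so DulC is inactive.
With repressor KulU bound, *gorE* is not transcribed.

OFF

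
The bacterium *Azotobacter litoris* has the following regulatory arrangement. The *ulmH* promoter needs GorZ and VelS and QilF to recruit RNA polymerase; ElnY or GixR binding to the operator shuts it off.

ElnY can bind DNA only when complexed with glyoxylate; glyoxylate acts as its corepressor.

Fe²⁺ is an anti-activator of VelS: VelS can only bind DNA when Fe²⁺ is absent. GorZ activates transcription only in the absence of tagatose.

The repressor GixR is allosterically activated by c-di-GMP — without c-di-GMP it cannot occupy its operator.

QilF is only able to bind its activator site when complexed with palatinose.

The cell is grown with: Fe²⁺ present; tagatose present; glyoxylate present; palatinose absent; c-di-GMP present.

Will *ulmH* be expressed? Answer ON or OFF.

Tagatose is present, so GorZ is inactive.
Fe²⁺ is present, so VelS is inactive.
Glyoxylate is present, so ElnY is active.
Palatinose is absent, so QilF is inactive.
c-di-GMP is present, so GixR is active.
With repressor ElnY bound, *ulmH* is not transcribed.

OFF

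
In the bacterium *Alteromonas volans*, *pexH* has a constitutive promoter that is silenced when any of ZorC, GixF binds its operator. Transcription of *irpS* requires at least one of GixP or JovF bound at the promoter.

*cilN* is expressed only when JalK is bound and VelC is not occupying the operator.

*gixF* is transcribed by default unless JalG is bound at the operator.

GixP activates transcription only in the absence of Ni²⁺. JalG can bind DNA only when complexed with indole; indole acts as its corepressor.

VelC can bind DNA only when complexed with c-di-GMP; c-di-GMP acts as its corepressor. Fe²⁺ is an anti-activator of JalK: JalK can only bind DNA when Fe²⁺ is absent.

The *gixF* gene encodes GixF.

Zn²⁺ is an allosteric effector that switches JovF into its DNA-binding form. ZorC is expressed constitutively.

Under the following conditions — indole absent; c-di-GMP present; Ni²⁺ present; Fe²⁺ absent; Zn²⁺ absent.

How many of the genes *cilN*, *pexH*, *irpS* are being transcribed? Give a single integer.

c-di-GMP is present, so VelC is active.
Fe²⁺ is absent, so JalK is active.
With repressor VelC bound, *cilN* is not transcribed.
→ *cilN* is OFF.
ZorC is produced constitutively and is active.
Indole is absent, so JalG is inactive.
With no repressor bound, *gixF* is transcribed.
So GixF is produced and active.
With repressor ZorC bound, *pexH* is not transcribed.
→ *pexH* is OFF.
Ni²⁺ is present, so GixP is inactive.
Zn²⁺ is absent, so JovF is inactive.
No activator is available at the *irpS* promoter, so *irpS* is not transcribed.
→ *irpS* is OFF.
0 of the 3 genes are transcribed.

0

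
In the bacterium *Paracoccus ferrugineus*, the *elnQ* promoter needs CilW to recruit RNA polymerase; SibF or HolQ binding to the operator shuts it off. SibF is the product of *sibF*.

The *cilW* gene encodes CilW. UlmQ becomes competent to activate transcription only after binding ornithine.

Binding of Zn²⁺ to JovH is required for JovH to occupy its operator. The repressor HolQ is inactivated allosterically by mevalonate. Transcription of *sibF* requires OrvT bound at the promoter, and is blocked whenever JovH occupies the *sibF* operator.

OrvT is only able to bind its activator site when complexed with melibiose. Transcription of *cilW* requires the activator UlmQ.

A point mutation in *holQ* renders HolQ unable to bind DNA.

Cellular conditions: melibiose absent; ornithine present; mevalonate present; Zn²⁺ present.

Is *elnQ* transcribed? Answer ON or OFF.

Zn²⁺ is present, so JovH is active.
Melibiose is absent, so OrvT is inactive.
With repressor JovH bound, *sibF* is not transcribed.
So SibF is not produced.
HolQ is non-functional in this strain, so it has no effect.
Ornithine is present, so UlmQ is active.
No repressor is bound and UlmQ is active, so *cilW* is transcribed.
So CilW is produced and active.
No repressor is bound and CilW is active, so *elnQ* is transcribed.

ON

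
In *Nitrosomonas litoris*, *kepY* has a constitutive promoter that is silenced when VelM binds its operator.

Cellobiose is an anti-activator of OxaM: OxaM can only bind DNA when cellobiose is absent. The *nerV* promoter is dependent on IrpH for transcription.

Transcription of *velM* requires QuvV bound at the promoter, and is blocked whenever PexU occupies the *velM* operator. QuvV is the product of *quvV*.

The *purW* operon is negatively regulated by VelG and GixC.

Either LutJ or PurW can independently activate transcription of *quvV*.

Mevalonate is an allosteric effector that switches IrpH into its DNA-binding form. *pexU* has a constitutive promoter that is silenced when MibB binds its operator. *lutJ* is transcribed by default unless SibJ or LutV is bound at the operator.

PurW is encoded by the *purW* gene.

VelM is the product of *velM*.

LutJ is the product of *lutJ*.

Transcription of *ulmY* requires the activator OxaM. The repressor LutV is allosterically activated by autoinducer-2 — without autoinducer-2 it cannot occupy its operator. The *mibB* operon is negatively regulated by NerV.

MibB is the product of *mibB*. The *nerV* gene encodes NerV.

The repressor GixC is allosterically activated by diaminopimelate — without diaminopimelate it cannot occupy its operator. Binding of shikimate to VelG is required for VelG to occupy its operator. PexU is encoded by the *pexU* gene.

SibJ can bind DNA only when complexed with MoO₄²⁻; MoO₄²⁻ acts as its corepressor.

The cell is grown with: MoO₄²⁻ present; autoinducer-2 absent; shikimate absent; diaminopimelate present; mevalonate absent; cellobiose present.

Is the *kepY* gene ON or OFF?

Mevalonate is absent, so IrpH is inactive.
Required activator IrpH is absent, so *nerV* is not transcribed.
So NerV is not produced.
With no repressor bound, *mibB* is transcribed.
So MibB is produced and active.
With repressor MibB bound, *pexU* is not transcribed.
So PexU is not produced.
MoO₄²⁻ is present, so SibJ is active.
Autoinducer-2 is absent, so LutV is inactive.
With repressor SibJ bound, *lutJ* is not transcribed.
So LutJ is not produced.
Shikimate is absent, so VelG is inactive.
Diaminopimelate is present, so GixC is active.
With repressor GixC bound, *purW* is not transcribed.
So PurW is not produced.
No activator is available at the *quvV* promoter, so *quvV* is not transcribed.
So QuvV is not produced.
Required activator QuvV is absent, so *velM* is not transcribed.
So VelM is not produced.
With no repressor bound, *kepY* is transcribed.

ON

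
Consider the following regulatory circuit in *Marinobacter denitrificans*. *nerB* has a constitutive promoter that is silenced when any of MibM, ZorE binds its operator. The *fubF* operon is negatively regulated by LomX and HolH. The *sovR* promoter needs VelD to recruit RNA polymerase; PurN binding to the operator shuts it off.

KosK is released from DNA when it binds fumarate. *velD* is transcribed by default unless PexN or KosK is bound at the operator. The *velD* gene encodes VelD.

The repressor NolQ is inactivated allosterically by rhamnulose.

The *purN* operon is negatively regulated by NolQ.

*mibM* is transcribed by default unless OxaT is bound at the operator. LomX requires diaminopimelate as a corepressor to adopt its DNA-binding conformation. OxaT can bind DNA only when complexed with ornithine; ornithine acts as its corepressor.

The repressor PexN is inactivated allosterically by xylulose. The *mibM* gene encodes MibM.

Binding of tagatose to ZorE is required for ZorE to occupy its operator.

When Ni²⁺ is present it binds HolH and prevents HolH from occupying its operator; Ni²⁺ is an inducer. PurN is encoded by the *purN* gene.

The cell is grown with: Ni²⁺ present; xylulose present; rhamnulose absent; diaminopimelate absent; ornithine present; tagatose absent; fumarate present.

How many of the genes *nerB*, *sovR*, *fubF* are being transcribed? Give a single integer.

3

Ornithine is present, so OxaT is active.
With repressor OxaT bound, *mibM* is not transcribed.
So MibM is not produced.
Tagatose is absent, so ZorE is inactive.
With no repressor bound, *nerB* is transcribed.
→ *nerB* is ON.
Rhamnulose is absent, so NolQ is active.
With repressor NolQ bound, *purN* is not transcribed.
So PurN is not produced.
Xylulose is present, so PexN is inactive.
Fumarate is present, so KosK is inactive.
With no repressor bound, *velD* is transcribed.
So VelD is produced and active.
No repressor is bound and VelD is active, so *sovR* is transcribed.
→ *sovR* is ON.
Diaminopimelate is absent, so LomX is inactive.
Ni²⁺ is present, so HolH is inactive.
With no repressor bound, *fubF* is transcribed.
→ *fubF* is ON.
3 of the 3 genes are transcribed.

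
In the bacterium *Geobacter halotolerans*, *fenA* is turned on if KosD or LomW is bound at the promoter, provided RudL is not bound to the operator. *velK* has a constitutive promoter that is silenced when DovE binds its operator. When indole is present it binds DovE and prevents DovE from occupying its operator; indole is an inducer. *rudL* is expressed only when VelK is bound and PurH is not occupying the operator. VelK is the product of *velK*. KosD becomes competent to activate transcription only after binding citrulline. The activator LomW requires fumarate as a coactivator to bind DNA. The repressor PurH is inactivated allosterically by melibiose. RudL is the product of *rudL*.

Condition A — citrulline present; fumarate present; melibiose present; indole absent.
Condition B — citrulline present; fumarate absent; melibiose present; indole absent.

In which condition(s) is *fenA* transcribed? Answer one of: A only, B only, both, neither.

both

Condition A:
Citrulline is present, so KosD is active.
Fumarate is present, so LomW is active.
Melibiose is present, so PurH is inactive.
Indole is absent, so DovE is active.
With repressor DovE bound, *velK* is not transcribed.
So VelK is not produced.
Required activator VelK is absent, so *rudL* is not transcribed.
So RudL is not produced.
Activator KosD is present, so *fenA* is transcribed.
→ *fenA* is ON in A.
Condition B:
Citrulline is present, so KosD is active.
Fumarate is absent, so LomW is inactive.
Melibiose is present, so PurH is inactive.
Indole is absent, so DovE is active.
With repressor DovE bound, *velK* is not transcribed.
So VelK is not produced.
Required activator VelK is absent, so *rudL* is not transcribed.
So RudL is not produced.
Activator KosD is present, so *fenA* is transcribed.
→ *fenA* is ON in B.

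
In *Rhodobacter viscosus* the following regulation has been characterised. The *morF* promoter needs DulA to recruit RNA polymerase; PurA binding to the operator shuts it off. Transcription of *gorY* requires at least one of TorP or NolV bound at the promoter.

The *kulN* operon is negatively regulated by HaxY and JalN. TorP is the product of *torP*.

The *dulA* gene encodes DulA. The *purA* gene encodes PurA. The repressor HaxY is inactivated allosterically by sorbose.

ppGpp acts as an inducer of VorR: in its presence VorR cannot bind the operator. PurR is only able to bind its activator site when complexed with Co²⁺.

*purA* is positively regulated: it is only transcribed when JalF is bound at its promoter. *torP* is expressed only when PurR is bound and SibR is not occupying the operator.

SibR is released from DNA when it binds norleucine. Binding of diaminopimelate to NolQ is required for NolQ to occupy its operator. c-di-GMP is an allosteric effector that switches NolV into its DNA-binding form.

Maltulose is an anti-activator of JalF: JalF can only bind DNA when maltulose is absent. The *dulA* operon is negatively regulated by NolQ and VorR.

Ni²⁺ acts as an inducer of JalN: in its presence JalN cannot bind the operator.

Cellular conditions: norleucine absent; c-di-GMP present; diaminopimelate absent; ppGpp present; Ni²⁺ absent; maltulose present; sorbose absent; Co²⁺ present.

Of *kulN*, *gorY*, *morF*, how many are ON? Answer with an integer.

2

Sorbose is absent, so HaxY is active.
Ni²⁺ is absent, so JalN is active.
With repressor HaxY bound, *kulN* is not transcribed.
→ *kulN* is OFF.
Norleucine is absent, so SibR is active.
Co²⁺ is present, so PurR is active.
With repressor SibR bound, *torP* is not transcribed.
So TorP is not produced.
c-di-GMP is present, so NolV is active.
Activator NolV is present, so *gorY* is transcribed.
→ *gorY* is ON.
Maltulose is present, so JalF is inactive.
Required activator JalF is absent, so *purA* is not transcribed.
So PurA is not produced.
Diaminopimelate is absent, so NolQ is inactive.
ppGpp is present, so VorR is inactive.
With no repressor bound, *dulA* is transcribed.
So DulA is produced and active.
No repressor is bound and DulA is active, so *morF* is transcribed.
→ *morF* is ON.
2 of the 3 genes are transcribed.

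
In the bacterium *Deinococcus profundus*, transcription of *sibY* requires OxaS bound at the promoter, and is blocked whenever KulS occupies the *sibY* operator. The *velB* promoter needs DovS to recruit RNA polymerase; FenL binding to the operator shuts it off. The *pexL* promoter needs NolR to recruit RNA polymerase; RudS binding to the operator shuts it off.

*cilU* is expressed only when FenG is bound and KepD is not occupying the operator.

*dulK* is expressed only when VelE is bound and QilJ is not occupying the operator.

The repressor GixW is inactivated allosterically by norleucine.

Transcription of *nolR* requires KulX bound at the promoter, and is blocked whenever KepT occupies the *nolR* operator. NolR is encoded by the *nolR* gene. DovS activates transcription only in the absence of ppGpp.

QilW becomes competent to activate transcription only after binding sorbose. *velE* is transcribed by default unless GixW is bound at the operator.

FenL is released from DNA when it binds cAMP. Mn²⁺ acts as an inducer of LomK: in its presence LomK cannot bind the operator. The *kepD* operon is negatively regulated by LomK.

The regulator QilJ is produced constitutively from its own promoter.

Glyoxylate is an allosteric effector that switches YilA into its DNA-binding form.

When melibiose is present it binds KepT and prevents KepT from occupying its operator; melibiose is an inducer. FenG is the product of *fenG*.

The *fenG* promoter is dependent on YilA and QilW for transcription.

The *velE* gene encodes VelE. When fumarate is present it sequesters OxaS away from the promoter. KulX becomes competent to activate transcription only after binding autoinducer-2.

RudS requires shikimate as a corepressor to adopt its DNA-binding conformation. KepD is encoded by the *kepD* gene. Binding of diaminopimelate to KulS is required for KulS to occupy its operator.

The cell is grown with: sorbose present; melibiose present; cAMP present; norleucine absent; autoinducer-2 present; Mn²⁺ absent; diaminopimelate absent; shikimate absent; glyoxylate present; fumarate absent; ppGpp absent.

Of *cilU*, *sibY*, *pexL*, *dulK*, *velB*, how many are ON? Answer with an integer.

4

Glyoxylate is present, so YilA is active.
Sorbose is present, so QilW is active.
No repressor is bound and YilA and QilW are active, so *fenG* is transcribed.
So FenG is produced and active.
Mn²⁺ is absent, so LomK is active.
With repressor LomK bound, *kepD* is not transcribed.
So KepD is not produced.
No repressor is bound and FenG is active, so *cilU* is transcribed.
→ *cilU* is ON.
Diaminopimelate is absent, so KulS is inactive.
Fumarate is absent, so OxaS is active.
No repressor is bound and OxaS is active, so *sibY* is transcribed.
→ *sibY* is ON.
Shikimate is absent, so RudS is inactive.
Autoinducer-2 is present, so KulX is active.
Melibiose is present, so KepT is inactive.
No repressor is bound and KulX is active, so *nolR* is transcribed.
So NolR is produced and active.
No repressor is bound and NolR is active, so *pexL* is transcribed.
→ *pexL* is ON.
Norleucine is absent, so GixW is active.
With repressor GixW bound, *velE* is not transcribed.
So VelE is not produced.
QilJ is produced constitutively and is active.
With repressor QilJ bound, *dulK* is not transcribed.
→ *dulK* is OFF.
ppGpp is absent, so DovS is active.
cAMP is present, so FenL is inactive.
No repressor is bound and DovS is active, so *velB* is transcribed.
→ *velB* is ON.
4 of the 5 genes are transcribed.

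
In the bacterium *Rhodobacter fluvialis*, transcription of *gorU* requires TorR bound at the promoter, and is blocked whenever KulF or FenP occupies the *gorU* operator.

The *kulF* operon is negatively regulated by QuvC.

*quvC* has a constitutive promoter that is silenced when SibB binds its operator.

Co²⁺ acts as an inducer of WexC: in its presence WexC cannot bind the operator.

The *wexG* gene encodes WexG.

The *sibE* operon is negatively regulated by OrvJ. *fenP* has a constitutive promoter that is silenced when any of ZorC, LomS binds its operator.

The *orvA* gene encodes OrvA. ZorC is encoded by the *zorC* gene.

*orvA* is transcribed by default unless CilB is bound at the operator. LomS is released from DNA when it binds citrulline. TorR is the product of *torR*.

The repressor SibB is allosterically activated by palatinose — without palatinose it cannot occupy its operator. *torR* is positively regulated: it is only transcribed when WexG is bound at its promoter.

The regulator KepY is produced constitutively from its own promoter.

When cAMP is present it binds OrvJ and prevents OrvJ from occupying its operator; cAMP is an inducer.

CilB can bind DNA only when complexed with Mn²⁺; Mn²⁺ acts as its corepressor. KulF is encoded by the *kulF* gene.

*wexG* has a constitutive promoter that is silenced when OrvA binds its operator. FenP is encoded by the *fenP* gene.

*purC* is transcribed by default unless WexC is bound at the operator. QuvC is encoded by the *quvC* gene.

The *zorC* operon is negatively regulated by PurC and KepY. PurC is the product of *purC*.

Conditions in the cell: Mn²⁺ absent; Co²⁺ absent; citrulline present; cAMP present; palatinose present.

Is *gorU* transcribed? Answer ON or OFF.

Palatinose is present, so SibB is active.
With repressor SibB bound, *quvC* is not transcribed.
So QuvC is not produced.
With no repressor bound, *kulF* is transcribed.
So KulF is produced and active.
Mn²⁺ is absent, so CilB is inactive.
With no repressor bound, *orvA* is transcribed.
So OrvA is produced and active.
With repressor OrvA bound, *wexG* is not transcribed.
So WexG is not produced.
Required activator WexG is absent, so *torR* is not transcribed.
So TorR is not produced.
Co²⁺ is absent, so WexC is active.
With repressor WexC bound, *purC* is not transcribed.
So PurC is not produced.
KepY is produced constitutively and is active.
With repressor KepY bound, *zorC* is not transcribed.
So ZorC is not produced.
Citrulline is present, so LomS is inactive.
With no repressor bound, *fenP* is transcribed.
So FenP is produced and active.
With repressor KulF bound, *gorU* is not transcribed.

OFF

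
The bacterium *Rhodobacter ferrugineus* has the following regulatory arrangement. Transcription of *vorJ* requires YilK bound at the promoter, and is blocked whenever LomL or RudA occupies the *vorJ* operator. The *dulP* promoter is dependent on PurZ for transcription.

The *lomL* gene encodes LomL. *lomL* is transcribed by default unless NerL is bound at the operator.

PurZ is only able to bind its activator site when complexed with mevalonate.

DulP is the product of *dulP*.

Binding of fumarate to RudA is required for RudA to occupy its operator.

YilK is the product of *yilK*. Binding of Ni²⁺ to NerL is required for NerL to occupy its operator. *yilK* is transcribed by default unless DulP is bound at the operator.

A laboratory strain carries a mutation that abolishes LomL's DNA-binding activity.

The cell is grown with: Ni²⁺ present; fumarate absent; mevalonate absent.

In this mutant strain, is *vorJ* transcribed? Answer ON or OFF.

LomL is non-functional in this strain, so it has no effect.
Fumarate is absent, so RudA is inactive.
Mevalonate is absent, so PurZ is inactive.
Required activator PurZ is absent, so *dulP* is not transcribed.
So DulP is not produced.
With no repressor bound, *yilK* is transcribed.
So YilK is produced and active.
No repressor is bound and YilK is active, so *vorJ* is transcribed.

ON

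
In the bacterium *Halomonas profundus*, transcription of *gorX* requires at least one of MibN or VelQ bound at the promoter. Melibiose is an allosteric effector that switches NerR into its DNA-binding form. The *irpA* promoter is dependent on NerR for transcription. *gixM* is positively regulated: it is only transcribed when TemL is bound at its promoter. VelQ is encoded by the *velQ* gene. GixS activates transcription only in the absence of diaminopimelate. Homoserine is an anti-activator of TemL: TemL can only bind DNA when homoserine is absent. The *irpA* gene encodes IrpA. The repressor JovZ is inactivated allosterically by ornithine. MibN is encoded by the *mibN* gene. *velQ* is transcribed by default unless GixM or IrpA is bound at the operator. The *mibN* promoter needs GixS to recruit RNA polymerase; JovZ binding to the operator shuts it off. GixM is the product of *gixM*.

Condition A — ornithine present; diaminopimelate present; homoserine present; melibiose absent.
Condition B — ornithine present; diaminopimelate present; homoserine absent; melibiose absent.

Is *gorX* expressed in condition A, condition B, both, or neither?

A only

Condition A:
Ornithine is present, so JovZ is inactive.
Diaminopimelate is present, so GixS is inactive.
Required activator GixS is absent, so *mibN* is not transcribed.
So MibN is not produced.
Homoserine is present, so TemL is inactive.
Required activator TemL is absent, so *gixM* is not transcribed.
So GixM is not produced.
Melibiose is absent, so NerR is inactive.
Required activator NerR is absent, so *irpA* is not transcribed.
So IrpA is not produced.
With no repressor bound, *velQ* is transcribed.
So VelQ is produced and active.
Activator VelQ is present, so *gorX* is transcribed.
→ *gorX* is ON in A.
Condition B:
Ornithine is present, so JovZ is inactive.
Diaminopimelate is present, so GixS is inactive.
Required activator GixS is absent, so *mibN* is not transcribed.
So MibN is not produced.
Homoserine is absent, so TemL is active.
No repressor is bound and TemL is active, so *gixM* is transcribed.
So GixM is produced and active.
Melibiose is absent, so NerR is inactive.
Required activator NerR is absent, so *irpA* is not transcribed.
So IrpA is not produced.
With repressor GixM bound, *velQ* is not transcribed.
So VelQ is not produced.
No activator is available at the *gorX* promoter, so *gorX* is not transcribed.
→ *gorX* is OFF in B.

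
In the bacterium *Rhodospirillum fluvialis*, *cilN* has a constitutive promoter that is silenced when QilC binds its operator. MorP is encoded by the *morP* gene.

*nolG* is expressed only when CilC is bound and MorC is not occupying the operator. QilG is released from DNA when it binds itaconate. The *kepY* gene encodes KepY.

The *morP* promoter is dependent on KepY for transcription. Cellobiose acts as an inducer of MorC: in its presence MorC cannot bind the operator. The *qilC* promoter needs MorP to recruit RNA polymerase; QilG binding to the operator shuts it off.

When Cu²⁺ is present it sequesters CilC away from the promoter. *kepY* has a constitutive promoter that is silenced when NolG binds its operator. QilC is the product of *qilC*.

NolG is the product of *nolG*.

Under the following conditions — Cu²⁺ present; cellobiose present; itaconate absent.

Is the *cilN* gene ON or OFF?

Cellobiose is present, so MorC is inactive.
Cu²⁺ is present, so CilC is inactive.
Required activator CilC is absent, so *nolG* is not transcribed.
So NolG is not produced.
With no repressor bound, *kepY* is transcribed.
So KepY is produced and active.
No repressor is bound and KepY is active, so *morP* is transcribed.
So MorP is produced and active.
Itaconate is absent, so QilG is active.
With repressor QilG bound, *qilC* is not transcribed.
So QilC is not produced.
With no repressor bound, *cilN* is transcribed.

ON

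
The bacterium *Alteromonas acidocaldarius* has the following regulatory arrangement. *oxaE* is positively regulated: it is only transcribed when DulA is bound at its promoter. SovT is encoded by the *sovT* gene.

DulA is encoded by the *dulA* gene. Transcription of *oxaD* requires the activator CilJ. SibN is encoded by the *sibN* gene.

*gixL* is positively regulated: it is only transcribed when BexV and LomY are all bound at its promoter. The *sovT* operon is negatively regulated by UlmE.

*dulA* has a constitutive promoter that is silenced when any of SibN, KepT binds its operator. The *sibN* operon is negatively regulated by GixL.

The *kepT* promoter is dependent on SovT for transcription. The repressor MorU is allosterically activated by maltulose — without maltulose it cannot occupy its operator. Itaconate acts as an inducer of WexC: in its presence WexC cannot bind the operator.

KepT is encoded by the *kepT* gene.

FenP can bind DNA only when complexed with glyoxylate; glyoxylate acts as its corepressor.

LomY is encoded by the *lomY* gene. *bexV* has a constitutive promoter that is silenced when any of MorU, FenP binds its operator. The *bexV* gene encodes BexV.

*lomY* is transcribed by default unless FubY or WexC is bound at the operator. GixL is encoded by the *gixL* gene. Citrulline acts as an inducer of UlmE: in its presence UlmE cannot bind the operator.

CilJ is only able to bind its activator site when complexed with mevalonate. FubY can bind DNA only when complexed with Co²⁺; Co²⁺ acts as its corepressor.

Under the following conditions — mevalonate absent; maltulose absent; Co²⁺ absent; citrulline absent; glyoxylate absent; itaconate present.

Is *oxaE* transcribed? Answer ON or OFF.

Maltulose is absent, so MorU is inactive.
Glyoxylate is absent, so FenP is inactive.
With no repressor bound, *bexV* is transcribed.
So BexV is produced and active.
Co²⁺ is absent, so FubY is inactive.
Itaconate is present, so WexC is inactive.
With no repressor bound, *lomY* is transcribed.
So LomY is produced and active.
No repressor is bound and BexV and LomY are active, so *gixL* is transcribed.
So GixL is produced and active.
With repressor GixL bound, *sibN* is not transcribed.
So SibN is not produced.
Citrulline is absent, so UlmE is active.
With repressor UlmE bound, *sovT* is not transcribed.
So SovT is not produced.
Required activator SovT is absent, so *kepT* is not transcribed.
So KepT is not produced.
With no repressor bound, *dulA* is transcribed.
So DulA is produced and active.
No repressor is bound and DulA is active, so *oxaE* is transcribed.

ON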